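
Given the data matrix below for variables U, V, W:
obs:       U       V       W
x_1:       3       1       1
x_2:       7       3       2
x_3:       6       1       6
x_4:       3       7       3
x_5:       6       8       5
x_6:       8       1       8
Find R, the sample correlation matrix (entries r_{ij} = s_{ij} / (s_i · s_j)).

Step 1 — column means:
  mean(U) = (3 + 7 + 6 + 3 + 6 + 8) / 6 = 33/6 = 5.5
  mean(V) = (1 + 3 + 1 + 7 + 8 + 1) / 6 = 21/6 = 3.5
  mean(W) = (1 + 2 + 6 + 3 + 5 + 8) / 6 = 25/6 = 4.1667

Step 2 — sample variances and covariances s[i,j] = (1/(n-1)) · Σ_k (x_{k,i} - mean_i) · (x_{k,j} - mean_j), with n-1 = 5:
  s[U,U] = ((-2.5)·(-2.5) + (1.5)·(1.5) + (0.5)·(0.5) + (-2.5)·(-2.5) + (0.5)·(0.5) + (2.5)·(2.5)) / 5 = 21.5/5 = 4.3
  s[U,V] = ((-2.5)·(-2.5) + (1.5)·(-0.5) + (0.5)·(-2.5) + (-2.5)·(3.5) + (0.5)·(4.5) + (2.5)·(-2.5)) / 5 = -8.5/5 = -1.7
  s[U,W] = ((-2.5)·(-3.1667) + (1.5)·(-2.1667) + (0.5)·(1.8333) + (-2.5)·(-1.1667) + (0.5)·(0.8333) + (2.5)·(3.8333)) / 5 = 18.5/5 = 3.7
  s[V,V] = ((-2.5)·(-2.5) + (-0.5)·(-0.5) + (-2.5)·(-2.5) + (3.5)·(3.5) + (4.5)·(4.5) + (-2.5)·(-2.5)) / 5 = 51.5/5 = 10.3
  s[V,W] = ((-2.5)·(-3.1667) + (-0.5)·(-2.1667) + (-2.5)·(1.8333) + (3.5)·(-1.1667) + (4.5)·(0.8333) + (-2.5)·(3.8333)) / 5 = -5.5/5 = -1.1
  s[W,W] = ((-3.1667)·(-3.1667) + (-2.1667)·(-2.1667) + (1.8333)·(1.8333) + (-1.1667)·(-1.1667) + (0.8333)·(0.8333) + (3.8333)·(3.8333)) / 5 = 34.8333/5 = 6.9667
  Sample standard deviations s_i = √(s[i,i]):
  s(U) = √(4.3) = 2.0736
  s(V) = √(10.3) = 3.2094
  s(W) = √(6.9667) = 2.6394

Step 3 — r_{ij} = s_{ij} / (s_i · s_j):
  r[U,U] = 1 (diagonal).
  r[U,V] = -1.7 / (2.0736 · 3.2094) = -1.7 / 6.6551 = -0.2554
  r[U,W] = 3.7 / (2.0736 · 2.6394) = 3.7 / 5.4733 = 0.676
  r[V,V] = 1 (diagonal).
  r[V,W] = -1.1 / (3.2094 · 2.6394) = -1.1 / 8.4709 = -0.1299
  r[W,W] = 1 (diagonal).

R is symmetric with unit diagonal. Assembling:

R = [[1, -0.2554, 0.676],
 [-0.2554, 1, -0.1299],
 [0.676, -0.1299, 1]]


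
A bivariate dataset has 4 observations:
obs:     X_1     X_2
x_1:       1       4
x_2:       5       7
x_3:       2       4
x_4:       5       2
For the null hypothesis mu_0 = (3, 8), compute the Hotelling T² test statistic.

Step 1 — sample mean vector:
  mean(X_1) = (1 + 5 + 2 + 5) / 4 = 13/4 = 3.25
  mean(X_2) = (4 + 7 + 4 + 2) / 4 = 17/4 = 4.25
  x̄ = (3.25, 4.25),  deviation x̄ - mu_0 = (3.25, 4.25) - (3, 8) = (0.25, -3.75).

Step 2 — sample covariance matrix, S[i,j] = (1/(n-1)) · Σ_k (x_{k,i} - mean_i) · (x_{k,j} - mean_j), divisor n-1 = 3:
  S[X_1,X_1] = ((-2.25)·(-2.25) + (1.75)·(1.75) + (-1.25)·(-1.25) + (1.75)·(1.75)) / 3 = 12.75/3 = 4.25
  S[X_1,X_2] = ((-2.25)·(-0.25) + (1.75)·(2.75) + (-1.25)·(-0.25) + (1.75)·(-2.25)) / 3 = 1.75/3 = 0.5833
  S[X_2,X_2] = ((-0.25)·(-0.25) + (2.75)·(2.75) + (-0.25)·(-0.25) + (-2.25)·(-2.25)) / 3 = 12.75/3 = 4.25
  S = [[4.25, 0.5833],
 [0.5833, 4.25]].

Step 3 — invert S. det(S) = 4.25·4.25 - (0.5833)² = 17.7222.
  S^{-1} = (1/det) · [[d, -b], [-b, a]] = [[0.2398, -0.0329],
 [-0.0329, 0.2398]].

Step 4 — quadratic form (x̄ - mu_0)^T · S^{-1} · (x̄ - mu_0):
  S^{-1} · (x̄ - mu_0) = (0.1834, -0.9075),
  (x̄ - mu_0)^T · [...] = (0.25)·(0.1834) + (-3.75)·(-0.9075) = 3.4491.

Step 5 — scale by n: T² = 4 · 3.4491 = 13.7962.

T² ≈ 13.7962


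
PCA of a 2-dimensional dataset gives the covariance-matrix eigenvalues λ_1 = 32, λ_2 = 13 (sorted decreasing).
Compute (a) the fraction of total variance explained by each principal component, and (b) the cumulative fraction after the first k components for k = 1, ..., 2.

Step 1 — total variance = trace(Sigma) = Σ λ_i = 32 + 13 = 45.

Step 2 — fraction explained by component i = λ_i / Σ λ:
  PC1: 32/45 = 0.7111
  PC2: 13/45 = 0.2889

Step 3 — cumulative fraction after k components = (λ_1 + ... + λ_k) / Σ λ:
  k = 1: 32/45 = 0.7111
  k = 2: (32 + 13)/45 = 45/45 = 1

Summary (fraction, with percent):

explained: PC1 0.7111 (71.11%), PC2 0.2889 (28.89%);  cumulative: 0.7111, 1


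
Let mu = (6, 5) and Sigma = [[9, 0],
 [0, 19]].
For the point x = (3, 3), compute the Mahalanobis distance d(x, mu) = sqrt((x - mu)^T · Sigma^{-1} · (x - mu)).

Step 1 — centre the observation: (x - mu) = (-3, -2).

Step 2 — invert Sigma. det(Sigma) = 9·19 - (0)² = 171.
  Sigma^{-1} = (1/det) · [[d, -b], [-b, a]] = [[0.1111, 0],
 [0, 0.0526]].

Step 3 — form the quadratic (x - mu)^T · Sigma^{-1} · (x - mu):
  Sigma^{-1} · (x - mu) = (-0.3333, -0.1053).
  (x - mu)^T · [Sigma^{-1} · (x - mu)] = (-3)·(-0.3333) + (-2)·(-0.1053) = 1.2105.

Step 4 — take square root: d = √(1.2105) ≈ 1.1002.

d(x, mu) = √(1.2105) ≈ 1.1002


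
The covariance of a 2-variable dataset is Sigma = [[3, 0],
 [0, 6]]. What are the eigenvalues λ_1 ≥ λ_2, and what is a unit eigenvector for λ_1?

Step 1 — characteristic polynomial of 2×2 Sigma:
  det(Sigma - λI) = λ² - trace · λ + det = 0.
  trace = 3 + 6 = 9, det = 3·6 - (0)² = 18.
Step 2 — discriminant:
  Δ = trace² - 4·det = 81 - 72 = 9.
Step 3 — eigenvalues:
  λ = (trace ± √Δ)/2 = (9 ± 3)/2,
  λ_1 = 6,  λ_2 = 3.

Step 4 — unit eigenvector for λ_1: Sigma is diagonal, so its eigenvectors are the coordinate axes. λ_1 = 6 is the diagonal entry on the second coordinate axis, hence
  v_1 = (0, 1) (||v_1|| = 1).

λ_1 = 6,  λ_2 = 3;  v_1 ≈ (0, 1)


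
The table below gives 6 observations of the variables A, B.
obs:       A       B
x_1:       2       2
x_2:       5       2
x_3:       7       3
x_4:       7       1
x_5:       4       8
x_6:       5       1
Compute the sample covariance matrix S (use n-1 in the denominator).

Step 1 — column means:
  mean(A) = (2 + 5 + 7 + 7 + 4 + 5) / 6 = 30/6 = 5
  mean(B) = (2 + 2 + 3 + 1 + 8 + 1) / 6 = 17/6 = 2.8333

Step 2 — sample covariance S[i,j] = (1/(n-1)) · Σ_k (x_{k,i} - mean_i) · (x_{k,j} - mean_j), with n-1 = 5.
  S[A,A] = ((-3)·(-3) + (0)·(0) + (2)·(2) + (2)·(2) + (-1)·(-1) + (0)·(0)) / 5 = 18/5 = 3.6
  S[A,B] = ((-3)·(-0.8333) + (0)·(-0.8333) + (2)·(0.1667) + (2)·(-1.8333) + (-1)·(5.1667) + (0)·(-1.8333)) / 5 = -6/5 = -1.2
  S[B,B] = ((-0.8333)·(-0.8333) + (-0.8333)·(-0.8333) + (0.1667)·(0.1667) + (-1.8333)·(-1.8333) + (5.1667)·(5.1667) + (-1.8333)·(-1.8333)) / 5 = 34.8333/5 = 6.9667

S is symmetric (S[j,i] = S[i,j]). Assembling:

S = [[3.6, -1.2],
 [-1.2, 6.9667]]


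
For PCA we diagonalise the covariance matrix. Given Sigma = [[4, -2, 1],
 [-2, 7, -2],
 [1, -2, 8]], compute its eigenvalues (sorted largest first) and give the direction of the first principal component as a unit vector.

Step 1 — characteristic polynomial p(λ) = det(λI - Sigma) = λ³ - tr·λ² + c_1·λ - det, where tr = trace, c_1 = sum of the principal 2×2 minors, det = det(Sigma):
  tr = 4 + 7 + 8 = 19,
  c_1 = (4·7 - (-2)²) + (4·8 - (1)²) + (7·8 - (-2)²) = 24 + 31 + 52 = 107,
  det = 4·(7·8 - (-2)²) - (-2)·((-2)·8 - (-2)·(1)) + (1)·((-2)·(-2) - 7·(1)) = 4·(52) - (-2)·(-14) + (1)·(-3) = 177.
  So p(λ) = λ³ - 19λ² + 107λ - 177.
Step 2 — look for an integer root (rational root theorem: any rational root is an integer divisor of 177). Testing λ = 3:
  p(3) = 27 - 171 + 321 - 177 = 0  ✓
  Dividing out (λ - 3): p(λ) = (λ - 3)(λ² - 16λ + 59).
Step 3 — remaining eigenvalues from the quadratic λ² - 16λ + 59 = 0:
  Δ = 16² - 4·59 = 256 - 236 = 20,  λ = (16 ± √20)/2 = (16 ± 4.4721)/2 ≈ 10.2361 or 5.7639.
  Sorted: λ_1 = 10.2361,  λ_2 = 5.7639,  λ_3 = 3  (check: sum = 19 = tr ✓).

Step 4 — unit eigenvector for λ_1 ≈ 10.2361: v spans the null space of (Sigma - λ_1 I), whose rows are
  r_1 = (-6.2361, -2, 1),  r_2 = (-2, -3.2361, -2),  r_3 = (1, -2, -2.2361).
  v is orthogonal to every row, so take v ∝ r_1 × r_2 = ((-2)·(-2) - (1)·(-3.2361), (1)·(-2) - (-6.2361)·(-2), (-6.2361)·(-3.2361) - (-2)·(-2)) ≈ (7.2361, -14.4721, 16.1803).
  Let u = (7.2361, -14.4721, 16.1803).
  ||u|| = √((7.2361)² + (-14.4721)² + (16.1803)²) = √(523.6068) ≈ 22.8825,  v_1 = u/||u|| ≈ (0.3162, -0.6325, 0.7071) (||v_1|| = 1).

λ_1 = 10.2361,  λ_2 = 5.7639,  λ_3 = 3;  v_1 ≈ (0.3162, -0.6325, 0.7071)


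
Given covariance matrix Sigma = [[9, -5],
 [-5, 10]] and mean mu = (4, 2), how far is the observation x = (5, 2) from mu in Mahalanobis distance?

Step 1 — centre the observation: (x - mu) = (1, 0).

Step 2 — invert Sigma. det(Sigma) = 9·10 - (-5)² = 65.
  Sigma^{-1} = (1/det) · [[d, -b], [-b, a]] = [[0.1538, 0.0769],
 [0.0769, 0.1385]].

Step 3 — form the quadratic (x - mu)^T · Sigma^{-1} · (x - mu):
  Sigma^{-1} · (x - mu) = (0.1538, 0.0769).
  (x - mu)^T · [Sigma^{-1} · (x - mu)] = (1)·(0.1538) + (0)·(0.0769) = 0.1538.

Step 4 — take square root: d = √(0.1538) ≈ 0.3922.

d(x, mu) = √(0.1538) ≈ 0.3922


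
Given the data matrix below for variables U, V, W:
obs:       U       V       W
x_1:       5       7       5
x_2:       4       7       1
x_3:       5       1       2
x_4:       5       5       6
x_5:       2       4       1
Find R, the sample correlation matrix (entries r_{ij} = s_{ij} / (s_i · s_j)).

Step 1 — column means:
  mean(U) = (5 + 4 + 5 + 5 + 2) / 5 = 21/5 = 4.2
  mean(V) = (7 + 7 + 1 + 5 + 4) / 5 = 24/5 = 4.8
  mean(W) = (5 + 1 + 2 + 6 + 1) / 5 = 15/5 = 3

Step 2 — sample variances and covariances s[i,j] = (1/(n-1)) · Σ_k (x_{k,i} - mean_i) · (x_{k,j} - mean_j), with n-1 = 4:
  s[U,U] = ((0.8)·(0.8) + (-0.2)·(-0.2) + (0.8)·(0.8) + (0.8)·(0.8) + (-2.2)·(-2.2)) / 4 = 6.8/4 = 1.7
  s[U,V] = ((0.8)·(2.2) + (-0.2)·(2.2) + (0.8)·(-3.8) + (0.8)·(0.2) + (-2.2)·(-0.8)) / 4 = 0.2/4 = 0.05
  s[U,W] = ((0.8)·(2) + (-0.2)·(-2) + (0.8)·(-1) + (0.8)·(3) + (-2.2)·(-2)) / 4 = 8/4 = 2
  s[V,V] = ((2.2)·(2.2) + (2.2)·(2.2) + (-3.8)·(-3.8) + (0.2)·(0.2) + (-0.8)·(-0.8)) / 4 = 24.8/4 = 6.2
  s[V,W] = ((2.2)·(2) + (2.2)·(-2) + (-3.8)·(-1) + (0.2)·(3) + (-0.8)·(-2)) / 4 = 6/4 = 1.5
  s[W,W] = ((2)·(2) + (-2)·(-2) + (-1)·(-1) + (3)·(3) + (-2)·(-2)) / 4 = 22/4 = 5.5
  Sample standard deviations s_i = √(s[i,i]):
  s(U) = √(1.7) = 1.3038
  s(V) = √(6.2) = 2.49
  s(W) = √(5.5) = 2.3452

Step 3 — r_{ij} = s_{ij} / (s_i · s_j):
  r[U,U] = 1 (diagonal).
  r[U,V] = 0.05 / (1.3038 · 2.49) = 0.05 / 3.2465 = 0.0154
  r[U,W] = 2 / (1.3038 · 2.3452) = 2 / 3.0578 = 0.6541
  r[V,V] = 1 (diagonal).
  r[V,W] = 1.5 / (2.49 · 2.3452) = 1.5 / 5.8395 = 0.2569
  r[W,W] = 1 (diagonal).

R is symmetric with unit diagonal. Assembling:

R = [[1, 0.0154, 0.6541],
 [0.0154, 1, 0.2569],
 [0.6541, 0.2569, 1]]


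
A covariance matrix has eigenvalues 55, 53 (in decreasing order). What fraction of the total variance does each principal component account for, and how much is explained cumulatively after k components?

Step 1 — total variance = trace(Sigma) = Σ λ_i = 55 + 53 = 108.

Step 2 — fraction explained by component i = λ_i / Σ λ:
  PC1: 55/108 = 0.5093
  PC2: 53/108 = 0.4907

Step 3 — cumulative fraction after k components = (λ_1 + ... + λ_k) / Σ λ:
  k = 1: 55/108 = 0.5093
  k = 2: (55 + 53)/108 = 108/108 = 1

Summary (fraction, with percent):

explained: PC1 0.5093 (50.93%), PC2 0.4907 (49.07%);  cumulative: 0.5093, 1


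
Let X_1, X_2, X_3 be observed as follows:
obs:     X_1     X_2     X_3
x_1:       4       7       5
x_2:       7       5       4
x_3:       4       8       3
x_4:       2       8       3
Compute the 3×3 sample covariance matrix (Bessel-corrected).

Step 1 — column means:
  mean(X_1) = (4 + 7 + 4 + 2) / 4 = 17/4 = 4.25
  mean(X_2) = (7 + 5 + 8 + 8) / 4 = 28/4 = 7
  mean(X_3) = (5 + 4 + 3 + 3) / 4 = 15/4 = 3.75

Step 2 — sample covariance S[i,j] = (1/(n-1)) · Σ_k (x_{k,i} - mean_i) · (x_{k,j} - mean_j), with n-1 = 3.
  S[X_1,X_1] = ((-0.25)·(-0.25) + (2.75)·(2.75) + (-0.25)·(-0.25) + (-2.25)·(-2.25)) / 3 = 12.75/3 = 4.25
  S[X_1,X_2] = ((-0.25)·(0) + (2.75)·(-2) + (-0.25)·(1) + (-2.25)·(1)) / 3 = -8/3 = -2.6667
  S[X_1,X_3] = ((-0.25)·(1.25) + (2.75)·(0.25) + (-0.25)·(-0.75) + (-2.25)·(-0.75)) / 3 = 2.25/3 = 0.75
  S[X_2,X_2] = ((0)·(0) + (-2)·(-2) + (1)·(1) + (1)·(1)) / 3 = 6/3 = 2
  S[X_2,X_3] = ((0)·(1.25) + (-2)·(0.25) + (1)·(-0.75) + (1)·(-0.75)) / 3 = -2/3 = -0.6667
  S[X_3,X_3] = ((1.25)·(1.25) + (0.25)·(0.25) + (-0.75)·(-0.75) + (-0.75)·(-0.75)) / 3 = 2.75/3 = 0.9167

S is symmetric (S[j,i] = S[i,j]). Assembling:

S = [[4.25, -2.6667, 0.75],
 [-2.6667, 2, -0.6667],
 [0.75, -0.6667, 0.9167]]


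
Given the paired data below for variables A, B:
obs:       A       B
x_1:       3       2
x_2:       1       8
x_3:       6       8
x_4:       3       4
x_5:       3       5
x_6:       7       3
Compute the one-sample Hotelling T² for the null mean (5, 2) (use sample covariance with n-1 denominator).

Step 1 — sample mean vector:
  mean(A) = (3 + 1 + 6 + 3 + 3 + 7) / 6 = 23/6 = 3.8333
  mean(B) = (2 + 8 + 8 + 4 + 5 + 3) / 6 = 30/6 = 5
  x̄ = (3.8333, 5),  deviation x̄ - mu_0 = (3.8333, 5) - (5, 2) = (-1.1667, 3).

Step 2 — sample covariance matrix, S[i,j] = (1/(n-1)) · Σ_k (x_{k,i} - mean_i) · (x_{k,j} - mean_j), divisor n-1 = 5:
  S[A,A] = ((-0.8333)·(-0.8333) + (-2.8333)·(-2.8333) + (2.1667)·(2.1667) + (-0.8333)·(-0.8333) + (-0.8333)·(-0.8333) + (3.1667)·(3.1667)) / 5 = 24.8333/5 = 4.9667
  S[A,B] = ((-0.8333)·(-3) + (-2.8333)·(3) + (2.1667)·(3) + (-0.8333)·(-1) + (-0.8333)·(0) + (3.1667)·(-2)) / 5 = -5/5 = -1
  S[B,B] = ((-3)·(-3) + (3)·(3) + (3)·(3) + (-1)·(-1) + (0)·(0) + (-2)·(-2)) / 5 = 32/5 = 6.4
  S = [[4.9667, -1],
 [-1, 6.4]].

Step 3 — invert S. det(S) = 4.9667·6.4 - (-1)² = 30.7867.
  S^{-1} = (1/det) · [[d, -b], [-b, a]] = [[0.2079, 0.0325],
 [0.0325, 0.1613]].

Step 4 — quadratic form (x̄ - mu_0)^T · S^{-1} · (x̄ - mu_0):
  S^{-1} · (x̄ - mu_0) = (-0.1451, 0.4461),
  (x̄ - mu_0)^T · [...] = (-1.1667)·(-0.1451) + (3)·(0.4461) = 1.5075.

Step 5 — scale by n: T² = 6 · 1.5075 = 9.045.

T² ≈ 9.045


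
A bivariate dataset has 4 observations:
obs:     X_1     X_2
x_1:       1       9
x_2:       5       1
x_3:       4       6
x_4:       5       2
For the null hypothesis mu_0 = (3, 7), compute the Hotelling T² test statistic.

Step 1 — sample mean vector:
  mean(X_1) = (1 + 5 + 4 + 5) / 4 = 15/4 = 3.75
  mean(X_2) = (9 + 1 + 6 + 2) / 4 = 18/4 = 4.5
  x̄ = (3.75, 4.5),  deviation x̄ - mu_0 = (3.75, 4.5) - (3, 7) = (0.75, -2.5).

Step 2 — sample covariance matrix, S[i,j] = (1/(n-1)) · Σ_k (x_{k,i} - mean_i) · (x_{k,j} - mean_j), divisor n-1 = 3:
  S[X_1,X_1] = ((-2.75)·(-2.75) + (1.25)·(1.25) + (0.25)·(0.25) + (1.25)·(1.25)) / 3 = 10.75/3 = 3.5833
  S[X_1,X_2] = ((-2.75)·(4.5) + (1.25)·(-3.5) + (0.25)·(1.5) + (1.25)·(-2.5)) / 3 = -19.5/3 = -6.5
  S[X_2,X_2] = ((4.5)·(4.5) + (-3.5)·(-3.5) + (1.5)·(1.5) + (-2.5)·(-2.5)) / 3 = 41/3 = 13.6667
  S = [[3.5833, -6.5],
 [-6.5, 13.6667]].

Step 3 — invert S. det(S) = 3.5833·13.6667 - (-6.5)² = 6.7222.
  S^{-1} = (1/det) · [[d, -b], [-b, a]] = [[2.0331, 0.9669],
 [0.9669, 0.5331]].

Step 4 — quadratic form (x̄ - mu_0)^T · S^{-1} · (x̄ - mu_0):
  S^{-1} · (x̄ - mu_0) = (-0.8926, -0.6074),
  (x̄ - mu_0)^T · [...] = (0.75)·(-0.8926) + (-2.5)·(-0.6074) = 0.8492.

Step 5 — scale by n: T² = 4 · 0.8492 = 3.3967.

T² ≈ 3.3967


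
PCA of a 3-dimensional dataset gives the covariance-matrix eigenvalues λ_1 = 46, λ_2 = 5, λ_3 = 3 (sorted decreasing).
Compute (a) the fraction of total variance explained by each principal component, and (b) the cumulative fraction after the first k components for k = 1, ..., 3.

Step 1 — total variance = trace(Sigma) = Σ λ_i = 46 + 5 + 3 = 54.

Step 2 — fraction explained by component i = λ_i / Σ λ:
  PC1: 46/54 = 0.8519
  PC2: 5/54 = 0.0926
  PC3: 3/54 = 0.0556

Step 3 — cumulative fraction after k components = (λ_1 + ... + λ_k) / Σ λ:
  k = 1: 46/54 = 0.8519
  k = 2: (46 + 5)/54 = 51/54 = 0.9444
  k = 3: (46 + 5 + 3)/54 = 54/54 = 1

Summary (fraction, with percent):

explained: PC1 0.8519 (85.19%), PC2 0.0926 (9.26%), PC3 0.0556 (5.56%);  cumulative: 0.8519, 0.9444, 1


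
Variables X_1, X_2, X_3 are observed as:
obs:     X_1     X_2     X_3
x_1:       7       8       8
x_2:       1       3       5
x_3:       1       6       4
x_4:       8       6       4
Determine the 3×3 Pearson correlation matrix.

Step 1 — column means:
  mean(X_1) = (7 + 1 + 1 + 8) / 4 = 17/4 = 4.25
  mean(X_2) = (8 + 3 + 6 + 6) / 4 = 23/4 = 5.75
  mean(X_3) = (8 + 5 + 4 + 4) / 4 = 21/4 = 5.25

Step 2 — sample variances and covariances s[i,j] = (1/(n-1)) · Σ_k (x_{k,i} - mean_i) · (x_{k,j} - mean_j), with n-1 = 3:
  s[X_1,X_1] = ((2.75)·(2.75) + (-3.25)·(-3.25) + (-3.25)·(-3.25) + (3.75)·(3.75)) / 3 = 42.75/3 = 14.25
  s[X_1,X_2] = ((2.75)·(2.25) + (-3.25)·(-2.75) + (-3.25)·(0.25) + (3.75)·(0.25)) / 3 = 15.25/3 = 5.0833
  s[X_1,X_3] = ((2.75)·(2.75) + (-3.25)·(-0.25) + (-3.25)·(-1.25) + (3.75)·(-1.25)) / 3 = 7.75/3 = 2.5833
  s[X_2,X_2] = ((2.25)·(2.25) + (-2.75)·(-2.75) + (0.25)·(0.25) + (0.25)·(0.25)) / 3 = 12.75/3 = 4.25
  s[X_2,X_3] = ((2.25)·(2.75) + (-2.75)·(-0.25) + (0.25)·(-1.25) + (0.25)·(-1.25)) / 3 = 6.25/3 = 2.0833
  s[X_3,X_3] = ((2.75)·(2.75) + (-0.25)·(-0.25) + (-1.25)·(-1.25) + (-1.25)·(-1.25)) / 3 = 10.75/3 = 3.5833
  Sample standard deviations s_i = √(s[i,i]):
  s(X_1) = √(14.25) = 3.7749
  s(X_2) = √(4.25) = 2.0616
  s(X_3) = √(3.5833) = 1.893

Step 3 — r_{ij} = s_{ij} / (s_i · s_j):
  r[X_1,X_1] = 1 (diagonal).
  r[X_1,X_2] = 5.0833 / (3.7749 · 2.0616) = 5.0833 / 7.7822 = 0.6532
  r[X_1,X_3] = 2.5833 / (3.7749 · 1.893) = 2.5833 / 7.1458 = 0.3615
  r[X_2,X_2] = 1 (diagonal).
  r[X_2,X_3] = 2.0833 / (2.0616 · 1.893) = 2.0833 / 3.9025 = 0.5339
  r[X_3,X_3] = 1 (diagonal).

R is symmetric with unit diagonal. Assembling:

R = [[1, 0.6532, 0.3615],
 [0.6532, 1, 0.5339],
 [0.3615, 0.5339, 1]]


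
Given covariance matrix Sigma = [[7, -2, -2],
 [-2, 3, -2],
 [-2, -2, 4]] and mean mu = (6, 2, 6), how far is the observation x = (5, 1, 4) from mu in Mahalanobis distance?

Step 1 — centre the observation: (x - mu) = (-1, -1, -2).

Step 2 — invert Sigma (cofactor / det for 3×3, or solve directly):
  Sigma^{-1} = [[0.6667, 1, 0.8333],
 [1, 2, 1.5],
 [0.8333, 1.5, 1.4167]].

Step 3 — form the quadratic (x - mu)^T · Sigma^{-1} · (x - mu):
  Sigma^{-1} · (x - mu) = (-3.3333, -6, -5.1667).
  (x - mu)^T · [Sigma^{-1} · (x - mu)] = (-1)·(-3.3333) + (-1)·(-6) + (-2)·(-5.1667) = 19.6667.

Step 4 — take square root: d = √(19.6667) ≈ 4.4347.

d(x, mu) = √(19.6667) ≈ 4.4347


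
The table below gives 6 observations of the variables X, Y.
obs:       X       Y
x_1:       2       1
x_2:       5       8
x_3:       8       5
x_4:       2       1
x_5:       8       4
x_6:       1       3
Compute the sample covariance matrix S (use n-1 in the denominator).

Step 1 — column means:
  mean(X) = (2 + 5 + 8 + 2 + 8 + 1) / 6 = 26/6 = 4.3333
  mean(Y) = (1 + 8 + 5 + 1 + 4 + 3) / 6 = 22/6 = 3.6667

Step 2 — sample covariance S[i,j] = (1/(n-1)) · Σ_k (x_{k,i} - mean_i) · (x_{k,j} - mean_j), with n-1 = 5.
  S[X,X] = ((-2.3333)·(-2.3333) + (0.6667)·(0.6667) + (3.6667)·(3.6667) + (-2.3333)·(-2.3333) + (3.6667)·(3.6667) + (-3.3333)·(-3.3333)) / 5 = 49.3333/5 = 9.8667
  S[X,Y] = ((-2.3333)·(-2.6667) + (0.6667)·(4.3333) + (3.6667)·(1.3333) + (-2.3333)·(-2.6667) + (3.6667)·(0.3333) + (-3.3333)·(-0.6667)) / 5 = 23.6667/5 = 4.7333
  S[Y,Y] = ((-2.6667)·(-2.6667) + (4.3333)·(4.3333) + (1.3333)·(1.3333) + (-2.6667)·(-2.6667) + (0.3333)·(0.3333) + (-0.6667)·(-0.6667)) / 5 = 35.3333/5 = 7.0667

S is symmetric (S[j,i] = S[i,j]). Assembling:

S = [[9.8667, 4.7333],
 [4.7333, 7.0667]]


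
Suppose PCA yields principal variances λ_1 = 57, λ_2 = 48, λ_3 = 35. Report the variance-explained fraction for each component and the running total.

Step 1 — total variance = trace(Sigma) = Σ λ_i = 57 + 48 + 35 = 140.

Step 2 — fraction explained by component i = λ_i / Σ λ:
  PC1: 57/140 = 0.4071
  PC2: 48/140 = 0.3429
  PC3: 35/140 = 0.25

Step 3 — cumulative fraction after k components = (λ_1 + ... + λ_k) / Σ λ:
  k = 1: 57/140 = 0.4071
  k = 2: (57 + 48)/140 = 105/140 = 0.75
  k = 3: (57 + 48 + 35)/140 = 140/140 = 1

Summary (fraction, with percent):

explained: PC1 0.4071 (40.71%), PC2 0.3429 (34.29%), PC3 0.25 (25%);  cumulative: 0.4071, 0.75, 1


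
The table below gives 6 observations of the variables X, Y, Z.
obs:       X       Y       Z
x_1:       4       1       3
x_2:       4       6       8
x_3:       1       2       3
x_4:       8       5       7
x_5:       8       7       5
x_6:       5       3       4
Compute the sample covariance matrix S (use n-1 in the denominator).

Step 1 — column means:
  mean(X) = (4 + 4 + 1 + 8 + 8 + 5) / 6 = 30/6 = 5
  mean(Y) = (1 + 6 + 2 + 5 + 7 + 3) / 6 = 24/6 = 4
  mean(Z) = (3 + 8 + 3 + 7 + 5 + 4) / 6 = 30/6 = 5

Step 2 — sample covariance S[i,j] = (1/(n-1)) · Σ_k (x_{k,i} - mean_i) · (x_{k,j} - mean_j), with n-1 = 5.
  S[X,X] = ((-1)·(-1) + (-1)·(-1) + (-4)·(-4) + (3)·(3) + (3)·(3) + (0)·(0)) / 5 = 36/5 = 7.2
  S[X,Y] = ((-1)·(-3) + (-1)·(2) + (-4)·(-2) + (3)·(1) + (3)·(3) + (0)·(-1)) / 5 = 21/5 = 4.2
  S[X,Z] = ((-1)·(-2) + (-1)·(3) + (-4)·(-2) + (3)·(2) + (3)·(0) + (0)·(-1)) / 5 = 13/5 = 2.6
  S[Y,Y] = ((-3)·(-3) + (2)·(2) + (-2)·(-2) + (1)·(1) + (3)·(3) + (-1)·(-1)) / 5 = 28/5 = 5.6
  S[Y,Z] = ((-3)·(-2) + (2)·(3) + (-2)·(-2) + (1)·(2) + (3)·(0) + (-1)·(-1)) / 5 = 19/5 = 3.8
  S[Z,Z] = ((-2)·(-2) + (3)·(3) + (-2)·(-2) + (2)·(2) + (0)·(0) + (-1)·(-1)) / 5 = 22/5 = 4.4

S is symmetric (S[j,i] = S[i,j]). Assembling:

S = [[7.2, 4.2, 2.6],
 [4.2, 5.6, 3.8],
 [2.6, 3.8, 4.4]]


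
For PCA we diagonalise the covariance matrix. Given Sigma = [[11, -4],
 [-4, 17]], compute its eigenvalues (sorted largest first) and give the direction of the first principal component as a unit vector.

Step 1 — characteristic polynomial of 2×2 Sigma:
  det(Sigma - λI) = λ² - trace · λ + det = 0.
  trace = 11 + 17 = 28, det = 11·17 - (-4)² = 171.
Step 2 — discriminant:
  Δ = trace² - 4·det = 784 - 684 = 100.
Step 3 — eigenvalues:
  λ = (trace ± √Δ)/2 = (28 ± 10)/2,
  λ_1 = 19,  λ_2 = 9.

Step 4 — unit eigenvector for λ_1: solve (Sigma - λ_1 I)v = 0. First row:
  (11 - 19)·v_x + (-4)·v_y = 0, i.e. (-8)·v_x + (-4)·v_y = 0,
  so v ∝ (b, λ_1 - a) = (-4, 8); multiply by -1 so the first entry is positive: u = (4, -8).
  ||u|| = √((4)² + (-8)²) = √(80) ≈ 8.9443,
  v_1 = u/||u|| ≈ (0.4472, -0.8944) (||v_1|| = 1).

λ_1 = 19,  λ_2 = 9;  v_1 ≈ (0.4472, -0.8944)


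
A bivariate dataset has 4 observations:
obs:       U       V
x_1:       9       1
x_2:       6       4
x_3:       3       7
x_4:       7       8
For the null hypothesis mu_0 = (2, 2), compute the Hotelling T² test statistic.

Step 1 — sample mean vector:
  mean(U) = (9 + 6 + 3 + 7) / 4 = 25/4 = 6.25
  mean(V) = (1 + 4 + 7 + 8) / 4 = 20/4 = 5
  x̄ = (6.25, 5),  deviation x̄ - mu_0 = (6.25, 5) - (2, 2) = (4.25, 3).

Step 2 — sample covariance matrix, S[i,j] = (1/(n-1)) · Σ_k (x_{k,i} - mean_i) · (x_{k,j} - mean_j), divisor n-1 = 3:
  S[U,U] = ((2.75)·(2.75) + (-0.25)·(-0.25) + (-3.25)·(-3.25) + (0.75)·(0.75)) / 3 = 18.75/3 = 6.25
  S[U,V] = ((2.75)·(-4) + (-0.25)·(-1) + (-3.25)·(2) + (0.75)·(3)) / 3 = -15/3 = -5
  S[V,V] = ((-4)·(-4) + (-1)·(-1) + (2)·(2) + (3)·(3)) / 3 = 30/3 = 10
  S = [[6.25, -5],
 [-5, 10]].

Step 3 — invert S. det(S) = 6.25·10 - (-5)² = 37.5.
  S^{-1} = (1/det) · [[d, -b], [-b, a]] = [[0.2667, 0.1333],
 [0.1333, 0.1667]].

Step 4 — quadratic form (x̄ - mu_0)^T · S^{-1} · (x̄ - mu_0):
  S^{-1} · (x̄ - mu_0) = (1.5333, 1.0667),
  (x̄ - mu_0)^T · [...] = (4.25)·(1.5333) + (3)·(1.0667) = 9.7167.

Step 5 — scale by n: T² = 4 · 9.7167 = 38.8667.

T² ≈ 38.8667


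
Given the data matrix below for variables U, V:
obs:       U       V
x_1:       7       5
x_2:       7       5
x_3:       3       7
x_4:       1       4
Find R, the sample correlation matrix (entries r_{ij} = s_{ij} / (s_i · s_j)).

Step 1 — column means:
  mean(U) = (7 + 7 + 3 + 1) / 4 = 18/4 = 4.5
  mean(V) = (5 + 5 + 7 + 4) / 4 = 21/4 = 5.25

Step 2 — sample variances and covariances s[i,j] = (1/(n-1)) · Σ_k (x_{k,i} - mean_i) · (x_{k,j} - mean_j), with n-1 = 3:
  s[U,U] = ((2.5)·(2.5) + (2.5)·(2.5) + (-1.5)·(-1.5) + (-3.5)·(-3.5)) / 3 = 27/3 = 9
  s[U,V] = ((2.5)·(-0.25) + (2.5)·(-0.25) + (-1.5)·(1.75) + (-3.5)·(-1.25)) / 3 = 0.5/3 = 0.1667
  s[V,V] = ((-0.25)·(-0.25) + (-0.25)·(-0.25) + (1.75)·(1.75) + (-1.25)·(-1.25)) / 3 = 4.75/3 = 1.5833
  Sample standard deviations s_i = √(s[i,i]):
  s(U) = √(9) = 3
  s(V) = √(1.5833) = 1.2583

Step 3 — r_{ij} = s_{ij} / (s_i · s_j):
  r[U,U] = 1 (diagonal).
  r[U,V] = 0.1667 / (3 · 1.2583) = 0.1667 / 3.7749 = 0.0442
  r[V,V] = 1 (diagonal).

R is symmetric with unit diagonal. Assembling:

R = [[1, 0.0442],
 [0.0442, 1]]


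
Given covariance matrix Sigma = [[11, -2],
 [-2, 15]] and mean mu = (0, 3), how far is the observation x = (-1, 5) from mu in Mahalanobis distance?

Step 1 — centre the observation: (x - mu) = (-1, 2).

Step 2 — invert Sigma. det(Sigma) = 11·15 - (-2)² = 161.
  Sigma^{-1} = (1/det) · [[d, -b], [-b, a]] = [[0.0932, 0.0124],
 [0.0124, 0.0683]].

Step 3 — form the quadratic (x - mu)^T · Sigma^{-1} · (x - mu):
  Sigma^{-1} · (x - mu) = (-0.0683, 0.1242).
  (x - mu)^T · [Sigma^{-1} · (x - mu)] = (-1)·(-0.0683) + (2)·(0.1242) = 0.3168.

Step 4 — take square root: d = √(0.3168) ≈ 0.5628.

d(x, mu) = √(0.3168) ≈ 0.5628


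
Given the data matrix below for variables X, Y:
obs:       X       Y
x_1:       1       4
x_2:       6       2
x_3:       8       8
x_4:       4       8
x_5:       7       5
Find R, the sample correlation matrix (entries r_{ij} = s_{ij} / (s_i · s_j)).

Step 1 — column means:
  mean(X) = (1 + 6 + 8 + 4 + 7) / 5 = 26/5 = 5.2
  mean(Y) = (4 + 2 + 8 + 8 + 5) / 5 = 27/5 = 5.4

Step 2 — sample variances and covariances s[i,j] = (1/(n-1)) · Σ_k (x_{k,i} - mean_i) · (x_{k,j} - mean_j), with n-1 = 4:
  s[X,X] = ((-4.2)·(-4.2) + (0.8)·(0.8) + (2.8)·(2.8) + (-1.2)·(-1.2) + (1.8)·(1.8)) / 4 = 30.8/4 = 7.7
  s[X,Y] = ((-4.2)·(-1.4) + (0.8)·(-3.4) + (2.8)·(2.6) + (-1.2)·(2.6) + (1.8)·(-0.4)) / 4 = 6.6/4 = 1.65
  s[Y,Y] = ((-1.4)·(-1.4) + (-3.4)·(-3.4) + (2.6)·(2.6) + (2.6)·(2.6) + (-0.4)·(-0.4)) / 4 = 27.2/4 = 6.8
  Sample standard deviations s_i = √(s[i,i]):
  s(X) = √(7.7) = 2.7749
  s(Y) = √(6.8) = 2.6077

Step 3 — r_{ij} = s_{ij} / (s_i · s_j):
  r[X,X] = 1 (diagonal).
  r[X,Y] = 1.65 / (2.7749 · 2.6077) = 1.65 / 7.236 = 0.228
  r[Y,Y] = 1 (diagonal).

R is symmetric with unit diagonal. Assembling:

R = [[1, 0.228],
 [0.228, 1]]


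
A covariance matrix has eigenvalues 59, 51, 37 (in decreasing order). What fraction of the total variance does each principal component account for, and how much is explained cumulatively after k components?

Step 1 — total variance = trace(Sigma) = Σ λ_i = 59 + 51 + 37 = 147.

Step 2 — fraction explained by component i = λ_i / Σ λ:
  PC1: 59/147 = 0.4014
  PC2: 51/147 = 0.3469
  PC3: 37/147 = 0.2517

Step 3 — cumulative fraction after k components = (λ_1 + ... + λ_k) / Σ λ:
  k = 1: 59/147 = 0.4014
  k = 2: (59 + 51)/147 = 110/147 = 0.7483
  k = 3: (59 + 51 + 37)/147 = 147/147 = 1

Summary (fraction, with percent):

explained: PC1 0.4014 (40.14%), PC2 0.3469 (34.69%), PC3 0.2517 (25.17%);  cumulative: 0.4014, 0.7483, 1


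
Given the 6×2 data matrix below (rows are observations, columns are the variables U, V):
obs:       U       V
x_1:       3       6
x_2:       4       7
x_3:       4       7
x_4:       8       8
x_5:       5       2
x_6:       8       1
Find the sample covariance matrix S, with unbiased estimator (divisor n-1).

Step 1 — column means:
  mean(U) = (3 + 4 + 4 + 8 + 5 + 8) / 6 = 32/6 = 5.3333
  mean(V) = (6 + 7 + 7 + 8 + 2 + 1) / 6 = 31/6 = 5.1667

Step 2 — sample covariance S[i,j] = (1/(n-1)) · Σ_k (x_{k,i} - mean_i) · (x_{k,j} - mean_j), with n-1 = 5.
  S[U,U] = ((-2.3333)·(-2.3333) + (-1.3333)·(-1.3333) + (-1.3333)·(-1.3333) + (2.6667)·(2.6667) + (-0.3333)·(-0.3333) + (2.6667)·(2.6667)) / 5 = 23.3333/5 = 4.6667
  S[U,V] = ((-2.3333)·(0.8333) + (-1.3333)·(1.8333) + (-1.3333)·(1.8333) + (2.6667)·(2.8333) + (-0.3333)·(-3.1667) + (2.6667)·(-4.1667)) / 5 = -9.3333/5 = -1.8667
  S[V,V] = ((0.8333)·(0.8333) + (1.8333)·(1.8333) + (1.8333)·(1.8333) + (2.8333)·(2.8333) + (-3.1667)·(-3.1667) + (-4.1667)·(-4.1667)) / 5 = 42.8333/5 = 8.5667

S is symmetric (S[j,i] = S[i,j]). Assembling:

S = [[4.6667, -1.8667],
 [-1.8667, 8.5667]]


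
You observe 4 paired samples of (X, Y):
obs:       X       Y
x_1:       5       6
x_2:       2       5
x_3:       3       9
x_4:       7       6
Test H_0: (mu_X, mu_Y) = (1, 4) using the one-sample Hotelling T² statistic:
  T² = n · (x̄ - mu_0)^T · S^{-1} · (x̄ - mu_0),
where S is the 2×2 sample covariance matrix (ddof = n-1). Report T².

Step 1 — sample mean vector:
  mean(X) = (5 + 2 + 3 + 7) / 4 = 17/4 = 4.25
  mean(Y) = (6 + 5 + 9 + 6) / 4 = 26/4 = 6.5
  x̄ = (4.25, 6.5),  deviation x̄ - mu_0 = (4.25, 6.5) - (1, 4) = (3.25, 2.5).

Step 2 — sample covariance matrix, S[i,j] = (1/(n-1)) · Σ_k (x_{k,i} - mean_i) · (x_{k,j} - mean_j), divisor n-1 = 3:
  S[X,X] = ((0.75)·(0.75) + (-2.25)·(-2.25) + (-1.25)·(-1.25) + (2.75)·(2.75)) / 3 = 14.75/3 = 4.9167
  S[X,Y] = ((0.75)·(-0.5) + (-2.25)·(-1.5) + (-1.25)·(2.5) + (2.75)·(-0.5)) / 3 = -1.5/3 = -0.5
  S[Y,Y] = ((-0.5)·(-0.5) + (-1.5)·(-1.5) + (2.5)·(2.5) + (-0.5)·(-0.5)) / 3 = 9/3 = 3
  S = [[4.9167, -0.5],
 [-0.5, 3]].

Step 3 — invert S. det(S) = 4.9167·3 - (-0.5)² = 14.5.
  S^{-1} = (1/det) · [[d, -b], [-b, a]] = [[0.2069, 0.0345],
 [0.0345, 0.3391]].

Step 4 — quadratic form (x̄ - mu_0)^T · S^{-1} · (x̄ - mu_0):
  S^{-1} · (x̄ - mu_0) = (0.7586, 0.9598),
  (x̄ - mu_0)^T · [...] = (3.25)·(0.7586) + (2.5)·(0.9598) = 4.8649.

Step 5 — scale by n: T² = 4 · 4.8649 = 19.4598.

T² ≈ 19.4598


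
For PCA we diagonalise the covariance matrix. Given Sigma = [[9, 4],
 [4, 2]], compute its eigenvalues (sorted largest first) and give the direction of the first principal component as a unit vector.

Step 1 — characteristic polynomial of 2×2 Sigma:
  det(Sigma - λI) = λ² - trace · λ + det = 0.
  trace = 9 + 2 = 11, det = 9·2 - (4)² = 2.
Step 2 — discriminant:
  Δ = trace² - 4·det = 121 - 8 = 113.
Step 3 — eigenvalues:
  λ = (trace ± √Δ)/2 = (11 ± 10.6301)/2,
  λ_1 = 10.8151,  λ_2 = 0.1849.

Step 4 — unit eigenvector for λ_1: solve (Sigma - λ_1 I)v = 0. First row:
  (9 - 10.8151)·v_x + (4)·v_y = 0, i.e. (-1.8151)·v_x + (4)·v_y = 0,
  so v ∝ (b, λ_1 - a) = (4, 1.8151) = u.
  ||u|| = √((4)² + (1.8151)²) = √(19.2945) ≈ 4.3925,
  v_1 = u/||u|| ≈ (0.9106, 0.4132) (||v_1|| = 1).

λ_1 = 10.8151,  λ_2 = 0.1849;  v_1 ≈ (0.9106, 0.4132)


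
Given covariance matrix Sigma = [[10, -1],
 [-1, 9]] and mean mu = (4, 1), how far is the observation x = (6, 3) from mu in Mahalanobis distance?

Step 1 — centre the observation: (x - mu) = (2, 2).

Step 2 — invert Sigma. det(Sigma) = 10·9 - (-1)² = 89.
  Sigma^{-1} = (1/det) · [[d, -b], [-b, a]] = [[0.1011, 0.0112],
 [0.0112, 0.1124]].

Step 3 — form the quadratic (x - mu)^T · Sigma^{-1} · (x - mu):
  Sigma^{-1} · (x - mu) = (0.2247, 0.2472).
  (x - mu)^T · [Sigma^{-1} · (x - mu)] = (2)·(0.2247) + (2)·(0.2472) = 0.9438.

Step 4 — take square root: d = √(0.9438) ≈ 0.9715.

d(x, mu) = √(0.9438) ≈ 0.9715


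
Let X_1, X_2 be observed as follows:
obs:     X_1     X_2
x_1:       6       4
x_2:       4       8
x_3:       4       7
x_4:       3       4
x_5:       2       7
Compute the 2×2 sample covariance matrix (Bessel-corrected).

Step 1 — column means:
  mean(X_1) = (6 + 4 + 4 + 3 + 2) / 5 = 19/5 = 3.8
  mean(X_2) = (4 + 8 + 7 + 4 + 7) / 5 = 30/5 = 6

Step 2 — sample covariance S[i,j] = (1/(n-1)) · Σ_k (x_{k,i} - mean_i) · (x_{k,j} - mean_j), with n-1 = 4.
  S[X_1,X_1] = ((2.2)·(2.2) + (0.2)·(0.2) + (0.2)·(0.2) + (-0.8)·(-0.8) + (-1.8)·(-1.8)) / 4 = 8.8/4 = 2.2
  S[X_1,X_2] = ((2.2)·(-2) + (0.2)·(2) + (0.2)·(1) + (-0.8)·(-2) + (-1.8)·(1)) / 4 = -4/4 = -1
  S[X_2,X_2] = ((-2)·(-2) + (2)·(2) + (1)·(1) + (-2)·(-2) + (1)·(1)) / 4 = 14/4 = 3.5

S is symmetric (S[j,i] = S[i,j]). Assembling:

S = [[2.2, -1],
 [-1, 3.5]]


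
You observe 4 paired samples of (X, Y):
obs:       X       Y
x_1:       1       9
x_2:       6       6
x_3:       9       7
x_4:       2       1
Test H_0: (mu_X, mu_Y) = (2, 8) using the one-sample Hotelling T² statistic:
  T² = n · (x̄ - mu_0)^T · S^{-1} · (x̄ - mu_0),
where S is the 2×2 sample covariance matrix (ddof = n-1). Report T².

Step 1 — sample mean vector:
  mean(X) = (1 + 6 + 9 + 2) / 4 = 18/4 = 4.5
  mean(Y) = (9 + 6 + 7 + 1) / 4 = 23/4 = 5.75
  x̄ = (4.5, 5.75),  deviation x̄ - mu_0 = (4.5, 5.75) - (2, 8) = (2.5, -2.25).

Step 2 — sample covariance matrix, S[i,j] = (1/(n-1)) · Σ_k (x_{k,i} - mean_i) · (x_{k,j} - mean_j), divisor n-1 = 3:
  S[X,X] = ((-3.5)·(-3.5) + (1.5)·(1.5) + (4.5)·(4.5) + (-2.5)·(-2.5)) / 3 = 41/3 = 13.6667
  S[X,Y] = ((-3.5)·(3.25) + (1.5)·(0.25) + (4.5)·(1.25) + (-2.5)·(-4.75)) / 3 = 6.5/3 = 2.1667
  S[Y,Y] = ((3.25)·(3.25) + (0.25)·(0.25) + (1.25)·(1.25) + (-4.75)·(-4.75)) / 3 = 34.75/3 = 11.5833
  S = [[13.6667, 2.1667],
 [2.1667, 11.5833]].

Step 3 — invert S. det(S) = 13.6667·11.5833 - (2.1667)² = 153.6111.
  S^{-1} = (1/det) · [[d, -b], [-b, a]] = [[0.0754, -0.0141],
 [-0.0141, 0.089]].

Step 4 — quadratic form (x̄ - mu_0)^T · S^{-1} · (x̄ - mu_0):
  S^{-1} · (x̄ - mu_0) = (0.2203, -0.2354),
  (x̄ - mu_0)^T · [...] = (2.5)·(0.2203) + (-2.25)·(-0.2354) = 1.0804.

Step 5 — scale by n: T² = 4 · 1.0804 = 4.3215.

T² ≈ 4.3215


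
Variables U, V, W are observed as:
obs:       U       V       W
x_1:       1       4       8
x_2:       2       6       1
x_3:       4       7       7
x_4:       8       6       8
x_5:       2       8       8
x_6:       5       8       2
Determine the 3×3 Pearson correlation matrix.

Step 1 — column means:
  mean(U) = (1 + 2 + 4 + 8 + 2 + 5) / 6 = 22/6 = 3.6667
  mean(V) = (4 + 6 + 7 + 6 + 8 + 8) / 6 = 39/6 = 6.5
  mean(W) = (8 + 1 + 7 + 8 + 8 + 2) / 6 = 34/6 = 5.6667

Step 2 — sample variances and covariances s[i,j] = (1/(n-1)) · Σ_k (x_{k,i} - mean_i) · (x_{k,j} - mean_j), with n-1 = 5:
  s[U,U] = ((-2.6667)·(-2.6667) + (-1.6667)·(-1.6667) + (0.3333)·(0.3333) + (4.3333)·(4.3333) + (-1.6667)·(-1.6667) + (1.3333)·(1.3333)) / 5 = 33.3333/5 = 6.6667
  s[U,V] = ((-2.6667)·(-2.5) + (-1.6667)·(-0.5) + (0.3333)·(0.5) + (4.3333)·(-0.5) + (-1.6667)·(1.5) + (1.3333)·(1.5)) / 5 = 5/5 = 1
  s[U,W] = ((-2.6667)·(2.3333) + (-1.6667)·(-4.6667) + (0.3333)·(1.3333) + (4.3333)·(2.3333) + (-1.6667)·(2.3333) + (1.3333)·(-3.6667)) / 5 = 3.3333/5 = 0.6667
  s[V,V] = ((-2.5)·(-2.5) + (-0.5)·(-0.5) + (0.5)·(0.5) + (-0.5)·(-0.5) + (1.5)·(1.5) + (1.5)·(1.5)) / 5 = 11.5/5 = 2.3
  s[V,W] = ((-2.5)·(2.3333) + (-0.5)·(-4.6667) + (0.5)·(1.3333) + (-0.5)·(2.3333) + (1.5)·(2.3333) + (1.5)·(-3.6667)) / 5 = -6/5 = -1.2
  s[W,W] = ((2.3333)·(2.3333) + (-4.6667)·(-4.6667) + (1.3333)·(1.3333) + (2.3333)·(2.3333) + (2.3333)·(2.3333) + (-3.6667)·(-3.6667)) / 5 = 53.3333/5 = 10.6667
  Sample standard deviations s_i = √(s[i,i]):
  s(U) = √(6.6667) = 2.582
  s(V) = √(2.3) = 1.5166
  s(W) = √(10.6667) = 3.266

Step 3 — r_{ij} = s_{ij} / (s_i · s_j):
  r[U,U] = 1 (diagonal).
  r[U,V] = 1 / (2.582 · 1.5166) = 1 / 3.9158 = 0.2554
  r[U,W] = 0.6667 / (2.582 · 3.266) = 0.6667 / 8.4327 = 0.0791
  r[V,V] = 1 (diagonal).
  r[V,W] = -1.2 / (1.5166 · 3.266) = -1.2 / 4.9531 = -0.2423
  r[W,W] = 1 (diagonal).

R is symmetric with unit diagonal. Assembling:

R = [[1, 0.2554, 0.0791],
 [0.2554, 1, -0.2423],
 [0.0791, -0.2423, 1]]


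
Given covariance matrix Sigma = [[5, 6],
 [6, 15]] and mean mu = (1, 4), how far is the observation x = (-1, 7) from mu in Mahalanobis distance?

Step 1 — centre the observation: (x - mu) = (-2, 3).

Step 2 — invert Sigma. det(Sigma) = 5·15 - (6)² = 39.
  Sigma^{-1} = (1/det) · [[d, -b], [-b, a]] = [[0.3846, -0.1538],
 [-0.1538, 0.1282]].

Step 3 — form the quadratic (x - mu)^T · Sigma^{-1} · (x - mu):
  Sigma^{-1} · (x - mu) = (-1.2308, 0.6923).
  (x - mu)^T · [Sigma^{-1} · (x - mu)] = (-2)·(-1.2308) + (3)·(0.6923) = 4.5385.

Step 4 — take square root: d = √(4.5385) ≈ 2.1304.

d(x, mu) = √(4.5385) ≈ 2.1304


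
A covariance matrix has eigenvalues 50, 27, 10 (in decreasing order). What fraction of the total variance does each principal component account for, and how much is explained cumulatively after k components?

Step 1 — total variance = trace(Sigma) = Σ λ_i = 50 + 27 + 10 = 87.

Step 2 — fraction explained by component i = λ_i / Σ λ:
  PC1: 50/87 = 0.5747
  PC2: 27/87 = 0.3103
  PC3: 10/87 = 0.1149

Step 3 — cumulative fraction after k components = (λ_1 + ... + λ_k) / Σ λ:
  k = 1: 50/87 = 0.5747
  k = 2: (50 + 27)/87 = 77/87 = 0.8851
  k = 3: (50 + 27 + 10)/87 = 87/87 = 1

Summary (fraction, with percent):

explained: PC1 0.5747 (57.47%), PC2 0.3103 (31.03%), PC3 0.1149 (11.49%);  cumulative: 0.5747, 0.8851, 1


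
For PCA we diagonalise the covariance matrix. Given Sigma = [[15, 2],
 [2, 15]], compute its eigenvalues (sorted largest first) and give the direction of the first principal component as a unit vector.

Step 1 — characteristic polynomial of 2×2 Sigma:
  det(Sigma - λI) = λ² - trace · λ + det = 0.
  trace = 15 + 15 = 30, det = 15·15 - (2)² = 221.
Step 2 — discriminant:
  Δ = trace² - 4·det = 900 - 884 = 16.
Step 3 — eigenvalues:
  λ = (trace ± √Δ)/2 = (30 ± 4)/2,
  λ_1 = 17,  λ_2 = 13.

Step 4 — unit eigenvector for λ_1: solve (Sigma - λ_1 I)v = 0. First row:
  (15 - 17)·v_x + (2)·v_y = 0, i.e. (-2)·v_x + (2)·v_y = 0,
  so v ∝ (b, λ_1 - a) = (2, 2) = u.
  ||u|| = √((2)² + (2)²) = √(8) ≈ 2.8284,
  v_1 = u/||u|| ≈ (0.7071, 0.7071) (||v_1|| = 1).

λ_1 = 17,  λ_2 = 13;  v_1 ≈ (0.7071, 0.7071)


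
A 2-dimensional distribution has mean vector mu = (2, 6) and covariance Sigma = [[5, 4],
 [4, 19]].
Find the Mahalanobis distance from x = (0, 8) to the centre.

Step 1 — centre the observation: (x - mu) = (-2, 2).

Step 2 — invert Sigma. det(Sigma) = 5·19 - (4)² = 79.
  Sigma^{-1} = (1/det) · [[d, -b], [-b, a]] = [[0.2405, -0.0506],
 [-0.0506, 0.0633]].

Step 3 — form the quadratic (x - mu)^T · Sigma^{-1} · (x - mu):
  Sigma^{-1} · (x - mu) = (-0.5823, 0.2278).
  (x - mu)^T · [Sigma^{-1} · (x - mu)] = (-2)·(-0.5823) + (2)·(0.2278) = 1.6203.

Step 4 — take square root: d = √(1.6203) ≈ 1.2729.

d(x, mu) = √(1.6203) ≈ 1.2729


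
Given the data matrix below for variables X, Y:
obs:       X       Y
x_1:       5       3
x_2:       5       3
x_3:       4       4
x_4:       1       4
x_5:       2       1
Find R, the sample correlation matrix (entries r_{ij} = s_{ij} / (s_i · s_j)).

Step 1 — column means:
  mean(X) = (5 + 5 + 4 + 1 + 2) / 5 = 17/5 = 3.4
  mean(Y) = (3 + 3 + 4 + 4 + 1) / 5 = 15/5 = 3

Step 2 — sample variances and covariances s[i,j] = (1/(n-1)) · Σ_k (x_{k,i} - mean_i) · (x_{k,j} - mean_j), with n-1 = 4:
  s[X,X] = ((1.6)·(1.6) + (1.6)·(1.6) + (0.6)·(0.6) + (-2.4)·(-2.4) + (-1.4)·(-1.4)) / 4 = 13.2/4 = 3.3
  s[X,Y] = ((1.6)·(0) + (1.6)·(0) + (0.6)·(1) + (-2.4)·(1) + (-1.4)·(-2)) / 4 = 1/4 = 0.25
  s[Y,Y] = ((0)·(0) + (0)·(0) + (1)·(1) + (1)·(1) + (-2)·(-2)) / 4 = 6/4 = 1.5
  Sample standard deviations s_i = √(s[i,i]):
  s(X) = √(3.3) = 1.8166
  s(Y) = √(1.5) = 1.2247

Step 3 — r_{ij} = s_{ij} / (s_i · s_j):
  r[X,X] = 1 (diagonal).
  r[X,Y] = 0.25 / (1.8166 · 1.2247) = 0.25 / 2.2249 = 0.1124
  r[Y,Y] = 1 (diagonal).

R is symmetric with unit diagonal. Assembling:

R = [[1, 0.1124],
 [0.1124, 1]]


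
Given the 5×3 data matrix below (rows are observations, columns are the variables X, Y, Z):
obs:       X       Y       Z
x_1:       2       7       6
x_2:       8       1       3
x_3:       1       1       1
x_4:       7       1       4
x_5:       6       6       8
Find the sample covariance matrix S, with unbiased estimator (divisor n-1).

Step 1 — column means:
  mean(X) = (2 + 8 + 1 + 7 + 6) / 5 = 24/5 = 4.8
  mean(Y) = (7 + 1 + 1 + 1 + 6) / 5 = 16/5 = 3.2
  mean(Z) = (6 + 3 + 1 + 4 + 8) / 5 = 22/5 = 4.4

Step 2 — sample covariance S[i,j] = (1/(n-1)) · Σ_k (x_{k,i} - mean_i) · (x_{k,j} - mean_j), with n-1 = 4.
  S[X,X] = ((-2.8)·(-2.8) + (3.2)·(3.2) + (-3.8)·(-3.8) + (2.2)·(2.2) + (1.2)·(1.2)) / 4 = 38.8/4 = 9.7
  S[X,Y] = ((-2.8)·(3.8) + (3.2)·(-2.2) + (-3.8)·(-2.2) + (2.2)·(-2.2) + (1.2)·(2.8)) / 4 = -10.8/4 = -2.7
  S[X,Z] = ((-2.8)·(1.6) + (3.2)·(-1.4) + (-3.8)·(-3.4) + (2.2)·(-0.4) + (1.2)·(3.6)) / 4 = 7.4/4 = 1.85
  S[Y,Y] = ((3.8)·(3.8) + (-2.2)·(-2.2) + (-2.2)·(-2.2) + (-2.2)·(-2.2) + (2.8)·(2.8)) / 4 = 36.8/4 = 9.2
  S[Y,Z] = ((3.8)·(1.6) + (-2.2)·(-1.4) + (-2.2)·(-3.4) + (-2.2)·(-0.4) + (2.8)·(3.6)) / 4 = 27.6/4 = 6.9
  S[Z,Z] = ((1.6)·(1.6) + (-1.4)·(-1.4) + (-3.4)·(-3.4) + (-0.4)·(-0.4) + (3.6)·(3.6)) / 4 = 29.2/4 = 7.3

S is symmetric (S[j,i] = S[i,j]). Assembling:

S = [[9.7, -2.7, 1.85],
 [-2.7, 9.2, 6.9],
 [1.85, 6.9, 7.3]]
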